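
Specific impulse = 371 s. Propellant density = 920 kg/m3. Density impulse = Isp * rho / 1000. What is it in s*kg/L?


rho*Isp = 371 * 920 / 1000 = 341 s*kg/L

341 s*kg/L


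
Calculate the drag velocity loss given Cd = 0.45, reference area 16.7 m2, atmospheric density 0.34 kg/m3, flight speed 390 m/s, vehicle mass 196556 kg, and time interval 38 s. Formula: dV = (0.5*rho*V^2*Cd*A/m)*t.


D = 0.5 * 0.34 * 390^2 * 0.45 * 16.7 = 194315.36 N
a = 194315.36 / 196556 = 0.9886 m/s2
dV = 0.9886 * 38 = 37.6 m/s

37.6 m/s


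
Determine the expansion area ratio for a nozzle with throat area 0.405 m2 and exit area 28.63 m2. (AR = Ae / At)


AR = 28.63 / 0.405 = 70.7

70.7


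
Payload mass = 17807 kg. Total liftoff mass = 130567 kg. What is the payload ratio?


PR = 17807 / 130567 = 0.1364

0.1364


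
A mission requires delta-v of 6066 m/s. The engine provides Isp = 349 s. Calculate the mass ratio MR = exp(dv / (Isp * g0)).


Ve = 349 * 9.81 = 3423.69 m/s
MR = exp(6066 / 3423.69) = 5.881

5.881


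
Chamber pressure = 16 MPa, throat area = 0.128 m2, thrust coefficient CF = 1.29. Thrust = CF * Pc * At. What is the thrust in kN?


F = 1.29 * 16e6 * 0.128 = 2.6419e+06 N = 2641.9 kN

2641.9 kN


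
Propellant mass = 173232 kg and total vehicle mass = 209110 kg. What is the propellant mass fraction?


PMF = 173232 / 209110 = 0.828

0.828


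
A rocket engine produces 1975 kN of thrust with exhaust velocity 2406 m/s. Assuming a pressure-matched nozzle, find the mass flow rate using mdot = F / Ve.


mdot = F / Ve = 1975000 / 2406 = 820.9 kg/s

820.9 kg/s


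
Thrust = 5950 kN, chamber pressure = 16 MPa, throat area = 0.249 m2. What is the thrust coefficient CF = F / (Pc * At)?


CF = 5950000 / (16e6 * 0.249) = 1.49

1.49


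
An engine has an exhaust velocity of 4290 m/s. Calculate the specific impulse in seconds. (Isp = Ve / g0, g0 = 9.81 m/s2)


Isp = Ve / g0 = 4290 / 9.81 = 437.3 s

437.3 s


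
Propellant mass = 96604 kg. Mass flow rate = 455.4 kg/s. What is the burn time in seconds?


tb = 96604 / 455.4 = 212.1 s

212.1 s


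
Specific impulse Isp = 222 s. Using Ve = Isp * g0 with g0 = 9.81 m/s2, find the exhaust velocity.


Ve = Isp * g0 = 222 * 9.81 = 2177.8 m/s

2177.8 m/s


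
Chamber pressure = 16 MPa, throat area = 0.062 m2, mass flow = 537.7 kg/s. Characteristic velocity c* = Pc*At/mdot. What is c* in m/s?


c* = 16e6 * 0.062 / 537.7 = 1845 m/s

1845 m/s


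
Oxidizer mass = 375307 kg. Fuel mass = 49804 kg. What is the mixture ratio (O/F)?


MR = 375307 / 49804 = 7.54

7.54


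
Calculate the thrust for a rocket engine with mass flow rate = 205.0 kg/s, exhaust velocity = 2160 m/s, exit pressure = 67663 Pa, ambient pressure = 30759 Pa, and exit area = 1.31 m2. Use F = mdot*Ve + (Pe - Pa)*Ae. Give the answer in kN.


F = 205.0 * 2160 + (67663 - 30759) * 1.31 = 491144.0 N = 491.1 kN

491.1 kN


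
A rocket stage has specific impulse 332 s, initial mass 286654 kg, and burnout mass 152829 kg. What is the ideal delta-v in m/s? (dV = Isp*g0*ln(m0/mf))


Ve = 332 * 9.81 = 3256.92 m/s
dV = 3256.92 * ln(286654/152829) = 2048 m/s

2048 m/s


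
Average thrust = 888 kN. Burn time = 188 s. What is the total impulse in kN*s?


It = 888 * 188 = 166944 kN*s

166944 kN*s


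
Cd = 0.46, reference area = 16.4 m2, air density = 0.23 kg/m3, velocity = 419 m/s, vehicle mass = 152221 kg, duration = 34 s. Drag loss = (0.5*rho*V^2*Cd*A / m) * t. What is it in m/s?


D = 0.5 * 0.23 * 419^2 * 0.46 * 16.4 = 152309.7 N
a = 152309.7 / 152221 = 1.0006 m/s2
dV = 1.0006 * 34 = 34.0 m/s

34.0 m/s


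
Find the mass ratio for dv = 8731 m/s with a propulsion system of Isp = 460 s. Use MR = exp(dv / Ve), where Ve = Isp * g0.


Ve = 460 * 9.81 = 4512.6 m/s
MR = exp(8731 / 4512.6) = 6.923

6.923


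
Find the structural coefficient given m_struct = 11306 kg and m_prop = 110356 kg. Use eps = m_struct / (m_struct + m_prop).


eps = 11306 / (11306 + 110356) = 0.0929

0.0929


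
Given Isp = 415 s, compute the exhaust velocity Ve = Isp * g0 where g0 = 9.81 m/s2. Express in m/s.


Ve = Isp * g0 = 415 * 9.81 = 4071.2 m/s

4071.2 m/s


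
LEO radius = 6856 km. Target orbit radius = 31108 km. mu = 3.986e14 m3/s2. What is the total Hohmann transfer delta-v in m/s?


V1 = sqrt(mu/r1) = 7624.88 m/s
dV1 = V1*(sqrt(2*r2/(r1+r2)) - 1) = 2136.21 m/s
V2 = sqrt(mu/r2) = 3579.58 m/s
dV2 = V2*(1 - sqrt(2*r1/(r1+r2))) = 1428.3 m/s
Total dV = 3565 m/s

3565 m/s


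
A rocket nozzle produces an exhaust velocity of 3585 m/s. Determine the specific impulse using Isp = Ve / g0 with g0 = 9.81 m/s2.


Isp = Ve / g0 = 3585 / 9.81 = 365.4 s

365.4 s


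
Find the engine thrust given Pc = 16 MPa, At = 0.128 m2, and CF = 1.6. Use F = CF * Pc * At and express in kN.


F = 1.6 * 16e6 * 0.128 = 3.2768e+06 N = 3276.8 kN

3276.8 kN


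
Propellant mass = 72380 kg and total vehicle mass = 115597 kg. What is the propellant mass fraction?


PMF = 72380 / 115597 = 0.626

0.626


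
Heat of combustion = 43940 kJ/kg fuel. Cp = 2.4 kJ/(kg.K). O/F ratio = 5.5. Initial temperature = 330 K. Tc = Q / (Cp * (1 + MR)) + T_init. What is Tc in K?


Tc = 43940 / (2.4 * (1 + 5.5)) + 330 = 3147 K

3147 K


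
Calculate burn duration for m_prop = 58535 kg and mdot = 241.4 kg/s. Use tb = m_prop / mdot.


tb = 58535 / 241.4 = 242.5 s

242.5 s


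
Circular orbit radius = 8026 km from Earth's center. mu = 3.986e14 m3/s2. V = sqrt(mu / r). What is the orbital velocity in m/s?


V = sqrt(3.986e14 / 8026000) = 7047 m/s

7047 m/s


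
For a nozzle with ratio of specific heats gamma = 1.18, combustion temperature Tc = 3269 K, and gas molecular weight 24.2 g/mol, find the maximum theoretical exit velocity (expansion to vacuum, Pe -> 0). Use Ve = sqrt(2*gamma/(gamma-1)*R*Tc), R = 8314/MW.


R = 8314 / 24.2 = 343.55 J/(kg.K)
Ve = sqrt(2 * 1.18 / (1.18 - 1) * 343.55 * 3269) = 3837 m/s

3837 m/s


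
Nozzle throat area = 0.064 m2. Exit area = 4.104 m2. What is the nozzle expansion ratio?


AR = 4.104 / 0.064 = 64.1

64.1


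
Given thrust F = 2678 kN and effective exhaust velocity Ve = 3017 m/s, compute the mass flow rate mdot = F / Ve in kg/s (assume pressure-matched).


mdot = F / Ve = 2678000 / 3017 = 887.6 kg/s

887.6 kg/s


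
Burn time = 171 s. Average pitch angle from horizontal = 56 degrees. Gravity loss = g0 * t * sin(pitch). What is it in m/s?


GL = 9.81 * 171 * sin(56 deg) = 1391 m/s

1391 m/s


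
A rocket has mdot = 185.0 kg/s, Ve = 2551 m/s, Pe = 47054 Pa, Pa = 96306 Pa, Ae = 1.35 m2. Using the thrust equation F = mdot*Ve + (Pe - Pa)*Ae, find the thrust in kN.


F = 185.0 * 2551 + (47054 - 96306) * 1.35 = 405445.0 N = 405.4 kN

405.4 kN


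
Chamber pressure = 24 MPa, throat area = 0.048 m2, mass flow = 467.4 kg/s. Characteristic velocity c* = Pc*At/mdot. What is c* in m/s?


c* = 24e6 * 0.048 / 467.4 = 2465 m/s

2465 m/s


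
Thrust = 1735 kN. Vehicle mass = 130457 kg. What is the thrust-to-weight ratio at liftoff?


TWR = 1735000 / (130457 * 9.81) = 1.36

1.36


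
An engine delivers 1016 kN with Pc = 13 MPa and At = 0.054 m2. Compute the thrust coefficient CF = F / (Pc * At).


CF = 1016000 / (13e6 * 0.054) = 1.45

1.45


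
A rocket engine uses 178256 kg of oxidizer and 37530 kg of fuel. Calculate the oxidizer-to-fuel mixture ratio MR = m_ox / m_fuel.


MR = 178256 / 37530 = 4.75

4.75


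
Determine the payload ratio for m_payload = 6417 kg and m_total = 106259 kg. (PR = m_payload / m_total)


PR = 6417 / 106259 = 0.0604

0.0604


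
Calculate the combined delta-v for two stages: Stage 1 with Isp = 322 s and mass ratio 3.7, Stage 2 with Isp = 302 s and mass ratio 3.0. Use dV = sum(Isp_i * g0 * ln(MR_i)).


dV1 = 322 * 9.81 * ln(3.7) = 4132.8 m/s
dV2 = 302 * 9.81 * ln(3.0) = 3254.8 m/s
Total dV = 4132.8 + 3254.8 = 7387.6 m/s ~ 7388 m/s

7388 m/s


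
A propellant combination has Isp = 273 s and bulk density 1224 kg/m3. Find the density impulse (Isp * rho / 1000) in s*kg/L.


rho*Isp = 273 * 1224 / 1000 = 334 s*kg/L

334 s*kg/L


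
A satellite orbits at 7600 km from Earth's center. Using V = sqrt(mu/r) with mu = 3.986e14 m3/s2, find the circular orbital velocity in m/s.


V = sqrt(3.986e14 / 7600000) = 7242 m/s

7242 m/s


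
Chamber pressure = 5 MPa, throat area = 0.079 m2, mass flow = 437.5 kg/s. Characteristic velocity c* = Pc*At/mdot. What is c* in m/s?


c* = 5e6 * 0.079 / 437.5 = 903 m/s

903 m/s


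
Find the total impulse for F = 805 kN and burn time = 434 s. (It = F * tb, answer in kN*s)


It = 805 * 434 = 349370 kN*s

349370 kN*s


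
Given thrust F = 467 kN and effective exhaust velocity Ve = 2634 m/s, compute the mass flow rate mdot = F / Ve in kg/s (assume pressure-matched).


mdot = F / Ve = 467000 / 2634 = 177.3 kg/s

177.3 kg/s


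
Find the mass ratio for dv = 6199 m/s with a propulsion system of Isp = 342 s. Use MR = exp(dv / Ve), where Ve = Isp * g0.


Ve = 342 * 9.81 = 3355.02 m/s
MR = exp(6199 / 3355.02) = 6.345

6.345


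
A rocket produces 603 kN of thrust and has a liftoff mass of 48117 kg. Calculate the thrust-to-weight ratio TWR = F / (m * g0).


TWR = 603000 / (48117 * 9.81) = 1.28

1.28


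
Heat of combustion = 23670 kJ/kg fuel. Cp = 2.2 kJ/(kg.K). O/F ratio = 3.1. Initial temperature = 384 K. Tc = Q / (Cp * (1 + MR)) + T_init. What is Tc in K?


Tc = 23670 / (2.2 * (1 + 3.1)) + 384 = 3008 K

3008 K


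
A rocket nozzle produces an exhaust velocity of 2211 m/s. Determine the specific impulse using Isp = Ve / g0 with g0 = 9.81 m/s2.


Isp = Ve / g0 = 2211 / 9.81 = 225.4 s

225.4 s


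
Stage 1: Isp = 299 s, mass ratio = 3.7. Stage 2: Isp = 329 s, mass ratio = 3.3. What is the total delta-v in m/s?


dV1 = 299 * 9.81 * ln(3.7) = 3837.6 m/s
dV2 = 329 * 9.81 * ln(3.3) = 3853.4 m/s
Total dV = 3837.6 + 3853.4 = 7691.0 m/s ~ 7691 m/s

7691 m/s


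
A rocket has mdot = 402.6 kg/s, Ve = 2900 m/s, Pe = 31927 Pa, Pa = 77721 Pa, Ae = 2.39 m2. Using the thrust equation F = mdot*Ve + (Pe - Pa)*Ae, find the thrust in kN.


F = 402.6 * 2900 + (31927 - 77721) * 2.39 = 1.0581e+06 N = 1058.1 kN

1058.1 kN


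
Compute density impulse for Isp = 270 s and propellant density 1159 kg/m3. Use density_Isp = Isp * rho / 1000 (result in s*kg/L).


rho*Isp = 270 * 1159 / 1000 = 313 s*kg/L

313 s*kg/L


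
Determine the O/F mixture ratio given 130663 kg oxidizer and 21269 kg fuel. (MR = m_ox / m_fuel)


MR = 130663 / 21269 = 6.14

6.14


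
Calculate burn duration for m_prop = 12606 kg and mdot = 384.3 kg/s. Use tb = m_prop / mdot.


tb = 12606 / 384.3 = 32.8 s

32.8 s


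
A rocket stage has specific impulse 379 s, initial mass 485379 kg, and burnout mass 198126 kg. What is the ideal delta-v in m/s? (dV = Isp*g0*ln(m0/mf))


Ve = 379 * 9.81 = 3717.99 m/s
dV = 3717.99 * ln(485379/198126) = 3331 m/s

3331 m/s


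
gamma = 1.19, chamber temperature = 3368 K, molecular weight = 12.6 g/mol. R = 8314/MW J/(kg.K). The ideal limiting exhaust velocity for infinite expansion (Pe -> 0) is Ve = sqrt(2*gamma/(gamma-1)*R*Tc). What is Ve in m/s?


R = 8314 / 12.6 = 659.84 J/(kg.K)
Ve = sqrt(2 * 1.19 / (1.19 - 1) * 659.84 * 3368) = 5276 m/s

5276 m/s


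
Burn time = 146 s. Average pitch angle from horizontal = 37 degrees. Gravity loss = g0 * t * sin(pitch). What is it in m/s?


GL = 9.81 * 146 * sin(37 deg) = 862 m/s

862 m/s


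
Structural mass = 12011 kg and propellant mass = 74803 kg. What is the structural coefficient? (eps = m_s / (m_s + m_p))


eps = 12011 / (12011 + 74803) = 0.1384

0.1384


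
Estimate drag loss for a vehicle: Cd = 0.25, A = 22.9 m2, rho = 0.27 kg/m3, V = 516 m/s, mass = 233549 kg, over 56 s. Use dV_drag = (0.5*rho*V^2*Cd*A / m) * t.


D = 0.5 * 0.27 * 516^2 * 0.25 * 22.9 = 205782.61 N
a = 205782.61 / 233549 = 0.8811 m/s2
dV = 0.8811 * 56 = 49.3 m/s

49.3 m/s


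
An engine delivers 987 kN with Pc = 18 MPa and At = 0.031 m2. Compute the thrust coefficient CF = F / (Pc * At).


CF = 987000 / (18e6 * 0.031) = 1.77

1.77


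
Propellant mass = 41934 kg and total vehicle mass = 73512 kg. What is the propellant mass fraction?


PMF = 41934 / 73512 = 0.57

0.57


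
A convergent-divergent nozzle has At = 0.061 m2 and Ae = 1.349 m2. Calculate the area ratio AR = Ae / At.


AR = 1.349 / 0.061 = 22.1

22.1


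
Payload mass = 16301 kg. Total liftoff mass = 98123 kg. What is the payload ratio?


PR = 16301 / 98123 = 0.1661

0.1661


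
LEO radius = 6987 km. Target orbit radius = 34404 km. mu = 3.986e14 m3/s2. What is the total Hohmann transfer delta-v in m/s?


V1 = sqrt(mu/r1) = 7553.07 m/s
dV1 = V1*(sqrt(2*r2/(r1+r2)) - 1) = 2185.38 m/s
V2 = sqrt(mu/r2) = 3403.8 m/s
dV2 = V2*(1 - sqrt(2*r1/(r1+r2))) = 1426.05 m/s
Total dV = 3611 m/s

3611 m/s


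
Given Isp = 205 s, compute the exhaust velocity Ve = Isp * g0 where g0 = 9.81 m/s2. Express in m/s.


Ve = Isp * g0 = 205 * 9.81 = 2011.1 m/s

2011.1 m/s


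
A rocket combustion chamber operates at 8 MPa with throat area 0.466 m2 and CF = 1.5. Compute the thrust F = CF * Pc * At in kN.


F = 1.5 * 8e6 * 0.466 = 5.5920e+06 N = 5592.0 kN

5592.0 kN


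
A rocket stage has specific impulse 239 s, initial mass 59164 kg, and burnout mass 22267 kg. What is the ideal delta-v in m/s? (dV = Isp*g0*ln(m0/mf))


Ve = 239 * 9.81 = 2344.59 m/s
dV = 2344.59 * ln(59164/22267) = 2291 m/s

2291 m/s


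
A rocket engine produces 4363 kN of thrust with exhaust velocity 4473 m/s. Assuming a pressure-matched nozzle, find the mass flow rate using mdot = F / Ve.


mdot = F / Ve = 4363000 / 4473 = 975.4 kg/s

975.4 kg/s


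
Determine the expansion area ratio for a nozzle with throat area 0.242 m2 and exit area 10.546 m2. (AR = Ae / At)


AR = 10.546 / 0.242 = 43.6

43.6


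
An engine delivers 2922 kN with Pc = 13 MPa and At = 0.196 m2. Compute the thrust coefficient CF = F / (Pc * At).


CF = 2922000 / (13e6 * 0.196) = 1.15

1.15


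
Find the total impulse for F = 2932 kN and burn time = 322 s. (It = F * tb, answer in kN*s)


It = 2932 * 322 = 944104 kN*s

944104 kN*s


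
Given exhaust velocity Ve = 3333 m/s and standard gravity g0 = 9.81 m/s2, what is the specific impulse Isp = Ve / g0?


Isp = Ve / g0 = 3333 / 9.81 = 339.8 s

339.8 s


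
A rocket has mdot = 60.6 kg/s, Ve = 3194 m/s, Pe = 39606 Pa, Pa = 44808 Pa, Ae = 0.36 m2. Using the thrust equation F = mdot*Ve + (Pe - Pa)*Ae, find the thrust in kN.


F = 60.6 * 3194 + (39606 - 44808) * 0.36 = 191684.0 N = 191.7 kN

191.7 kN


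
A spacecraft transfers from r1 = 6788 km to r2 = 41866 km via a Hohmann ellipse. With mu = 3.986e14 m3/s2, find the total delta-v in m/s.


V1 = sqrt(mu/r1) = 7662.98 m/s
dV1 = V1*(sqrt(2*r2/(r1+r2)) - 1) = 2389.75 m/s
V2 = sqrt(mu/r2) = 3085.59 m/s
dV2 = V2*(1 - sqrt(2*r1/(r1+r2))) = 1455.67 m/s
Total dV = 3845 m/s

3845 m/s


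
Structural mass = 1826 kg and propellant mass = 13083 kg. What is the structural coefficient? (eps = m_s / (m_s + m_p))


eps = 1826 / (1826 + 13083) = 0.1225

0.1225


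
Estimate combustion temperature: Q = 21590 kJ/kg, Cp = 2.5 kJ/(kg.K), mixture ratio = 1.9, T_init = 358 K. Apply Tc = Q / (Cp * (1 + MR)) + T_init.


Tc = 21590 / (2.5 * (1 + 1.9)) + 358 = 3336 K

3336 K


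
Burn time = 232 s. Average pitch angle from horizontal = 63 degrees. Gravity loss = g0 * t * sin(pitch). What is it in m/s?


GL = 9.81 * 232 * sin(63 deg) = 2028 m/s

2028 m/s


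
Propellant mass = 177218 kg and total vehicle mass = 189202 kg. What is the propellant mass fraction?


PMF = 177218 / 189202 = 0.937

0.937


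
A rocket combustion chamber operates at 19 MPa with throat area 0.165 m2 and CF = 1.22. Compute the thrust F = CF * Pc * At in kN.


F = 1.22 * 19e6 * 0.165 = 3.8247e+06 N = 3824.7 kN

3824.7 kN


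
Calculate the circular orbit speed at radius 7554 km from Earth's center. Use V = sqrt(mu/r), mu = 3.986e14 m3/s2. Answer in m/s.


V = sqrt(3.986e14 / 7554000) = 7264 m/s

7264 m/s


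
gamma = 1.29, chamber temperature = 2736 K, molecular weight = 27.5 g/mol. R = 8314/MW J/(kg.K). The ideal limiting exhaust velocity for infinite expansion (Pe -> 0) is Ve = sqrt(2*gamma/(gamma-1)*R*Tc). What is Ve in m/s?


R = 8314 / 27.5 = 302.33 J/(kg.K)
Ve = sqrt(2 * 1.29 / (1.29 - 1) * 302.33 * 2736) = 2713 m/s

2713 m/s


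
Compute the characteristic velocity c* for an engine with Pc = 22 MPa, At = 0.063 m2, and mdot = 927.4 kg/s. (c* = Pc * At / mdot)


c* = 22e6 * 0.063 / 927.4 = 1495 m/s

1495 m/s


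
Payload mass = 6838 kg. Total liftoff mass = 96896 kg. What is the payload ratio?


PR = 6838 / 96896 = 0.0706

0.0706


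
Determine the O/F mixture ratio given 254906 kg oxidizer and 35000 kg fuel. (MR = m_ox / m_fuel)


MR = 254906 / 35000 = 7.28

7.28


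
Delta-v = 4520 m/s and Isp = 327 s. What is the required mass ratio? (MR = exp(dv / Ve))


Ve = 327 * 9.81 = 3207.87 m/s
MR = exp(4520 / 3207.87) = 4.092

4.092


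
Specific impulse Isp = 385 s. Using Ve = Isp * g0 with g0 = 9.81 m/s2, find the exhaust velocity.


Ve = Isp * g0 = 385 * 9.81 = 3776.9 m/s

3776.9 m/s


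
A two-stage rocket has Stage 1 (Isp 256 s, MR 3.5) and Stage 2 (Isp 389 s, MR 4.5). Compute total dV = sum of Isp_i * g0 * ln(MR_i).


dV1 = 256 * 9.81 * ln(3.5) = 3146.1 m/s
dV2 = 389 * 9.81 * ln(4.5) = 5739.7 m/s
Total dV = 3146.1 + 5739.7 = 8885.8 m/s ~ 8886 m/s

8886 m/s


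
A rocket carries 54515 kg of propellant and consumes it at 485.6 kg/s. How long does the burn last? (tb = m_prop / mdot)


tb = 54515 / 485.6 = 112.3 s

112.3 s


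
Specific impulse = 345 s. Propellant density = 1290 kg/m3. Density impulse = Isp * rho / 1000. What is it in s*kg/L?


rho*Isp = 345 * 1290 / 1000 = 445 s*kg/L

445 s*kg/L


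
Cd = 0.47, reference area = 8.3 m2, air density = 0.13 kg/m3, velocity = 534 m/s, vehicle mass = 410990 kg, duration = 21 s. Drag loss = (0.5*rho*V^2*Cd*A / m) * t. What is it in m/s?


D = 0.5 * 0.13 * 534^2 * 0.47 * 8.3 = 72305.58 N
a = 72305.58 / 410990 = 0.1759 m/s2
dV = 0.1759 * 21 = 3.7 m/s

3.7 m/s


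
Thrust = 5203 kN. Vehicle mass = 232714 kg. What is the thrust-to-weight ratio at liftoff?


TWR = 5203000 / (232714 * 9.81) = 2.28

2.28


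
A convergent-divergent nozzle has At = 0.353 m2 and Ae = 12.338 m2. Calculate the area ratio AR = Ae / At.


AR = 12.338 / 0.353 = 35.0

35.0


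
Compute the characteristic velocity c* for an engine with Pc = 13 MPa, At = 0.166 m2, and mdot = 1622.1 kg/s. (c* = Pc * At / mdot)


c* = 13e6 * 0.166 / 1622.1 = 1330 m/s

1330 m/s


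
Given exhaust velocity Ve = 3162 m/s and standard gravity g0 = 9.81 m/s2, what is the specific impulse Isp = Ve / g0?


Isp = Ve / g0 = 3162 / 9.81 = 322.3 s

322.3 s


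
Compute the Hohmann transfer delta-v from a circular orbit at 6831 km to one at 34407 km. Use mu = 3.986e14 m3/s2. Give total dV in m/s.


V1 = sqrt(mu/r1) = 7638.82 m/s
dV1 = V1*(sqrt(2*r2/(r1+r2)) - 1) = 2228.88 m/s
V2 = sqrt(mu/r2) = 3403.65 m/s
dV2 = V2*(1 - sqrt(2*r1/(r1+r2))) = 1444.57 m/s
Total dV = 3673 m/s

3673 m/s


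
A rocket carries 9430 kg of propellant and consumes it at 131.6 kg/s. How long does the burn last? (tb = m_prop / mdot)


tb = 9430 / 131.6 = 71.7 s

71.7 s


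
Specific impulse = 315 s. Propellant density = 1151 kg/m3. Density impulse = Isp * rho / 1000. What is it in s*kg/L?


rho*Isp = 315 * 1151 / 1000 = 363 s*kg/L

363 s*kg/L


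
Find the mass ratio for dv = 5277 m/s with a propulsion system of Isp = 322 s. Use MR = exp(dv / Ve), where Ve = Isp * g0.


Ve = 322 * 9.81 = 3158.82 m/s
MR = exp(5277 / 3158.82) = 5.315

5.315


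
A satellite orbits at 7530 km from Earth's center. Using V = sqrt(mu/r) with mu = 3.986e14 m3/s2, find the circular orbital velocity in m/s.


V = sqrt(3.986e14 / 7530000) = 7276 m/s

7276 m/s


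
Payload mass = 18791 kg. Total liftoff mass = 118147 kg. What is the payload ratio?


PR = 18791 / 118147 = 0.159

0.159


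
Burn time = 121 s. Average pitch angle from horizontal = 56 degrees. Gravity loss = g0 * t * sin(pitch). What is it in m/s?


GL = 9.81 * 121 * sin(56 deg) = 984 m/s

984 m/s


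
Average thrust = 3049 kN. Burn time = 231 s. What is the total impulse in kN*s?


It = 3049 * 231 = 704319 kN*s

704319 kN*s


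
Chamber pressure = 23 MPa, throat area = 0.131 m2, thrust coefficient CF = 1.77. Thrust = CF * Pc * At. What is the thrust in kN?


F = 1.77 * 23e6 * 0.131 = 5.3330e+06 N = 5333.0 kN

5333.0 kN


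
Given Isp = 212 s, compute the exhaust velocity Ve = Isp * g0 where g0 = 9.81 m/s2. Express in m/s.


Ve = Isp * g0 = 212 * 9.81 = 2079.7 m/s

2079.7 m/s


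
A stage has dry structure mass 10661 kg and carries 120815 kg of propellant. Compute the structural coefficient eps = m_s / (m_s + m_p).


eps = 10661 / (10661 + 120815) = 0.0811

0.0811


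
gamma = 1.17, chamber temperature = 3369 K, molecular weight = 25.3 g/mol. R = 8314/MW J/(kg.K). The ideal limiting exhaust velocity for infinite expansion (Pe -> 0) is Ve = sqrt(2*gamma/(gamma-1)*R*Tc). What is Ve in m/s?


R = 8314 / 25.3 = 328.62 J/(kg.K)
Ve = sqrt(2 * 1.17 / (1.17 - 1) * 328.62 * 3369) = 3904 m/s

3904 m/s


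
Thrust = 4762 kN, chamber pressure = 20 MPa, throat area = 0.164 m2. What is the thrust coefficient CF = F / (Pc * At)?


CF = 4762000 / (20e6 * 0.164) = 1.45

1.45


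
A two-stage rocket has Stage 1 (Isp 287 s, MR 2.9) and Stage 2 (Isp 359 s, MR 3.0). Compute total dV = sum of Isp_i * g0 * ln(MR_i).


dV1 = 287 * 9.81 * ln(2.9) = 2997.7 m/s
dV2 = 359 * 9.81 * ln(3.0) = 3869.1 m/s
Total dV = 2997.7 + 3869.1 = 6866.8 m/s ~ 6867 m/s

6867 m/s


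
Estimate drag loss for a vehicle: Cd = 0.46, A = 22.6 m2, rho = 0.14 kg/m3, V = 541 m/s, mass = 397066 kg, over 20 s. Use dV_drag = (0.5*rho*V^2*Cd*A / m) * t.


D = 0.5 * 0.14 * 541^2 * 0.46 * 22.6 = 212989.82 N
a = 212989.82 / 397066 = 0.5364 m/s2
dV = 0.5364 * 20 = 10.7 m/s

10.7 m/s


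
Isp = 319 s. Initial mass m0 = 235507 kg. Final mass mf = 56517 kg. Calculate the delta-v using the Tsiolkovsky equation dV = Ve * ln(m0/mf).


Ve = 319 * 9.81 = 3129.39 m/s
dV = 3129.39 * ln(235507/56517) = 4466 m/s

4466 m/s


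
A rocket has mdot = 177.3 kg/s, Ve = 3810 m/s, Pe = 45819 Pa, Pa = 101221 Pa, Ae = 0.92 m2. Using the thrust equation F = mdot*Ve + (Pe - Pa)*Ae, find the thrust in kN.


F = 177.3 * 3810 + (45819 - 101221) * 0.92 = 624543.0 N = 624.5 kN

624.5 kN


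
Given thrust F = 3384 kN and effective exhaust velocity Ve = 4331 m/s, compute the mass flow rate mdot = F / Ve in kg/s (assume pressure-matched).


mdot = F / Ve = 3384000 / 4331 = 781.3 kg/s

781.3 kg/s


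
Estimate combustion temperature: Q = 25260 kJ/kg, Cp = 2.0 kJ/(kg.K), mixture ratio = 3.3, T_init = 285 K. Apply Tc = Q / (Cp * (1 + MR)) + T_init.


Tc = 25260 / (2.0 * (1 + 3.3)) + 285 = 3222 K

3222 K


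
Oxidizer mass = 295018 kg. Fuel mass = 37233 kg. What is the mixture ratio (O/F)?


MR = 295018 / 37233 = 7.92

7.92


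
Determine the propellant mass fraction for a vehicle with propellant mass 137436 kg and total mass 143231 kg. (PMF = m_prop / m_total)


PMF = 137436 / 143231 = 0.96

0.96


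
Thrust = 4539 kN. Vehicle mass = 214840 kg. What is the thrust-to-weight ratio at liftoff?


TWR = 4539000 / (214840 * 9.81) = 2.15

2.15


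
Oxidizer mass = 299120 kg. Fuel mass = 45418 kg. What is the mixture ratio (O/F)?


MR = 299120 / 45418 = 6.59

6.59


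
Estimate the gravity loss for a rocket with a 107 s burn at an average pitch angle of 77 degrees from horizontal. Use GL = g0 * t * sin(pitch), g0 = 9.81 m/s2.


GL = 9.81 * 107 * sin(77 deg) = 1023 m/s

1023 m/s


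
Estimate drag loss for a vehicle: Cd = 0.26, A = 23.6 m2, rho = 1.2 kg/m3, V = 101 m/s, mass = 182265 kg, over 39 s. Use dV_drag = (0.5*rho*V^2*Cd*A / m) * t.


D = 0.5 * 1.2 * 101^2 * 0.26 * 23.6 = 37556.0 N
a = 37556.0 / 182265 = 0.2061 m/s2
dV = 0.2061 * 39 = 8.0 m/s

8.0 m/s


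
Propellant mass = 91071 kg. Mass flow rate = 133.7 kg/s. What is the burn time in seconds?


tb = 91071 / 133.7 = 681.2 s

681.2 s


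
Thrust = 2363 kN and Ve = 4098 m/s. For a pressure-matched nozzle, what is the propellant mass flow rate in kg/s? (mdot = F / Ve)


mdot = F / Ve = 2363000 / 4098 = 576.6 kg/s

576.6 kg/s


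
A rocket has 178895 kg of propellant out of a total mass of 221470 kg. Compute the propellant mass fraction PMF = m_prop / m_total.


PMF = 178895 / 221470 = 0.808

0.808


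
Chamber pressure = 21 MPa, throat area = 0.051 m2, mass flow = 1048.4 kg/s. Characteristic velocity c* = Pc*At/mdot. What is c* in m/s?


c* = 21e6 * 0.051 / 1048.4 = 1022 m/s

1022 m/s


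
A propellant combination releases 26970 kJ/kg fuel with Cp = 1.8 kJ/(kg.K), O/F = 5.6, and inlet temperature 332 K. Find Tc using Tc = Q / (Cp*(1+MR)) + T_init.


Tc = 26970 / (1.8 * (1 + 5.6)) + 332 = 2602 K

2602 K


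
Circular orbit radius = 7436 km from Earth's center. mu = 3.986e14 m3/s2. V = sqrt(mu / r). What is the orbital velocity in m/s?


V = sqrt(3.986e14 / 7436000) = 7321 m/s

7321 m/s


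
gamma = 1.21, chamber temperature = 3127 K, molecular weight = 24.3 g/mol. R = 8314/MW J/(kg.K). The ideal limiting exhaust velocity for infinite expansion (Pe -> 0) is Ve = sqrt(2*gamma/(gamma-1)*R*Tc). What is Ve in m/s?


R = 8314 / 24.3 = 342.14 J/(kg.K)
Ve = sqrt(2 * 1.21 / (1.21 - 1) * 342.14 * 3127) = 3511 m/s

3511 m/s


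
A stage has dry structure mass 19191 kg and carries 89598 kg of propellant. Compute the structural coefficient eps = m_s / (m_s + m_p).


eps = 19191 / (19191 + 89598) = 0.1764

0.1764


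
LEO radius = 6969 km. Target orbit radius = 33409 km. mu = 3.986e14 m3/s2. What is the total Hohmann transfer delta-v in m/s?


V1 = sqrt(mu/r1) = 7562.81 m/s
dV1 = V1*(sqrt(2*r2/(r1+r2)) - 1) = 2165.95 m/s
V2 = sqrt(mu/r2) = 3454.12 m/s
dV2 = V2*(1 - sqrt(2*r1/(r1+r2))) = 1424.73 m/s
Total dV = 3591 m/s

3591 m/s


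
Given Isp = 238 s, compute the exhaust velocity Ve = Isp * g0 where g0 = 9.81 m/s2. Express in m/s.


Ve = Isp * g0 = 238 * 9.81 = 2334.8 m/s

2334.8 m/s


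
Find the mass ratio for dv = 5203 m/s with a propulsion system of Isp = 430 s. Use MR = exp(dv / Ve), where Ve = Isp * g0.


Ve = 430 * 9.81 = 4218.3 m/s
MR = exp(5203 / 4218.3) = 3.433

3.433


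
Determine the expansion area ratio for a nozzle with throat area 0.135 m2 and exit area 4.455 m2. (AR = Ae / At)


AR = 4.455 / 0.135 = 33.0

33.0


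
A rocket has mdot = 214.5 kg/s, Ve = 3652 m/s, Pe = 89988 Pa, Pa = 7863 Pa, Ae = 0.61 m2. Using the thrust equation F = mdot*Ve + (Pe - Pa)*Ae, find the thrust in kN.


F = 214.5 * 3652 + (89988 - 7863) * 0.61 = 833450.0 N = 833.5 kN

833.5 kN


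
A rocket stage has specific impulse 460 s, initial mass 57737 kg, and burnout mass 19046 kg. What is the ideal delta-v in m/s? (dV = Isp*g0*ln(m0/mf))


Ve = 460 * 9.81 = 4512.6 m/s
dV = 4512.6 * ln(57737/19046) = 5005 m/s

5005 m/s


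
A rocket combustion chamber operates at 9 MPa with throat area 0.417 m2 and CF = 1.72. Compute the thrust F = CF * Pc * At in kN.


F = 1.72 * 9e6 * 0.417 = 6.4552e+06 N = 6455.2 kN

6455.2 kN


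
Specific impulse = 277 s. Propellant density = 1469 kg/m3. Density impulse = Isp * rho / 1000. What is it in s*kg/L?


rho*Isp = 277 * 1469 / 1000 = 407 s*kg/L

407 s*kg/L


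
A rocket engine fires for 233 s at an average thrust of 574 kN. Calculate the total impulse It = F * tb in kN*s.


It = 574 * 233 = 133742 kN*s

133742 kN*s


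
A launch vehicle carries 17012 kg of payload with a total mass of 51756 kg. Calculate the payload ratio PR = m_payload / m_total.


PR = 17012 / 51756 = 0.3287

0.3287


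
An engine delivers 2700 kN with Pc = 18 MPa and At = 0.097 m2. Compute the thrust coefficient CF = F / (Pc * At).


CF = 2700000 / (18e6 * 0.097) = 1.55

1.55


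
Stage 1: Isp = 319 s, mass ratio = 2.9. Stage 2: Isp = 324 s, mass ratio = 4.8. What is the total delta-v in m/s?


dV1 = 319 * 9.81 * ln(2.9) = 3331.9 m/s
dV2 = 324 * 9.81 * ln(4.8) = 4985.8 m/s
Total dV = 3331.9 + 4985.8 = 8317.7 m/s ~ 8318 m/s

8318 m/s


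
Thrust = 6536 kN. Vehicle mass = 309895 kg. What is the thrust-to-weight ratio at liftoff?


TWR = 6536000 / (309895 * 9.81) = 2.15

2.15


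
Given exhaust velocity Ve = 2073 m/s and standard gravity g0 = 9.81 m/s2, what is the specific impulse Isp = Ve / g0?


Isp = Ve / g0 = 2073 / 9.81 = 211.3 s

211.3 s


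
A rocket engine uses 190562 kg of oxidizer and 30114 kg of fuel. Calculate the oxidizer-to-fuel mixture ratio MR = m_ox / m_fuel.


MR = 190562 / 30114 = 6.33

6.33


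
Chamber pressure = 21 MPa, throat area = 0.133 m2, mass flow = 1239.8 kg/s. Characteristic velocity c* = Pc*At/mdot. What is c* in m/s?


c* = 21e6 * 0.133 / 1239.8 = 2253 m/s

2253 m/s


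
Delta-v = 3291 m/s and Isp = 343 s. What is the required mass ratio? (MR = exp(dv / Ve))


Ve = 343 * 9.81 = 3364.83 m/s
MR = exp(3291 / 3364.83) = 2.659

2.659


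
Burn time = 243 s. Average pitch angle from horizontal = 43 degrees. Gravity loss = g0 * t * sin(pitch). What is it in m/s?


GL = 9.81 * 243 * sin(43 deg) = 1626 m/s

1626 m/s


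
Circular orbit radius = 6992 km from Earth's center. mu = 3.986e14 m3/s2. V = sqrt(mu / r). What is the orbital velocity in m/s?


V = sqrt(3.986e14 / 6992000) = 7550 m/s

7550 m/s


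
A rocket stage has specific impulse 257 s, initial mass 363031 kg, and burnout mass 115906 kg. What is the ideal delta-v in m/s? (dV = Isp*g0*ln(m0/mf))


Ve = 257 * 9.81 = 2521.17 m/s
dV = 2521.17 * ln(363031/115906) = 2878 m/s

2878 m/s


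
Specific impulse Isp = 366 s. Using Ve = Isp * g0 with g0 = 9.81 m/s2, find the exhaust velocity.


Ve = Isp * g0 = 366 * 9.81 = 3590.5 m/s

3590.5 m/s


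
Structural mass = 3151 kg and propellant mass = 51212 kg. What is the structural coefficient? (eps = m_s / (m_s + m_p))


eps = 3151 / (3151 + 51212) = 0.058

0.058


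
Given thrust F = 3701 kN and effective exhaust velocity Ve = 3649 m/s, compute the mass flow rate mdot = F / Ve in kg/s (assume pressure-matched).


mdot = F / Ve = 3701000 / 3649 = 1014.3 kg/s

1014.3 kg/s


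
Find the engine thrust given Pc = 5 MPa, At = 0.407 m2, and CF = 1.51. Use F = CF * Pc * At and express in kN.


F = 1.51 * 5e6 * 0.407 = 3.0728e+06 N = 3072.8 kN

3072.8 kN


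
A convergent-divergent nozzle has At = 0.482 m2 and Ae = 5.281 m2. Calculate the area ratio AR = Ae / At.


AR = 5.281 / 0.482 = 11.0

11.0


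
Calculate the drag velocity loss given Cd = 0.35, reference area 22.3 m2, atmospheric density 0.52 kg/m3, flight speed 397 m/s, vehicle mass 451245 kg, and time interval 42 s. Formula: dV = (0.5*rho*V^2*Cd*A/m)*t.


D = 0.5 * 0.52 * 397^2 * 0.35 * 22.3 = 319835.94 N
a = 319835.94 / 451245 = 0.7088 m/s2
dV = 0.7088 * 42 = 29.8 m/s

29.8 m/s


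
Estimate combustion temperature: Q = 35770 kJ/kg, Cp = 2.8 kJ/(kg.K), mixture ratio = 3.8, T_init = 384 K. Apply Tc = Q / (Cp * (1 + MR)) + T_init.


Tc = 35770 / (2.8 * (1 + 3.8)) + 384 = 3045 K

3045 K


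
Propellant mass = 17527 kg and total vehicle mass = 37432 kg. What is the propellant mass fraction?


PMF = 17527 / 37432 = 0.468

0.468


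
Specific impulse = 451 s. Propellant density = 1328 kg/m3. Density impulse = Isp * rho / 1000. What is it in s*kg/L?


rho*Isp = 451 * 1328 / 1000 = 599 s*kg/L

599 s*kg/L


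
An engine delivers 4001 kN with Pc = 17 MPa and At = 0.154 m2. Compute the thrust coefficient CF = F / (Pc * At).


CF = 4001000 / (17e6 * 0.154) = 1.53

1.53


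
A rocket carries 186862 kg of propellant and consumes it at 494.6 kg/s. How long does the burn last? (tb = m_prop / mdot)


tb = 186862 / 494.6 = 377.8 s

377.8 s


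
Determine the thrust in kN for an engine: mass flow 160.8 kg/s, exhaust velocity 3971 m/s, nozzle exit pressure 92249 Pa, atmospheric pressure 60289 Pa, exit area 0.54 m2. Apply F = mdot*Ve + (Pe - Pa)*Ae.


F = 160.8 * 3971 + (92249 - 60289) * 0.54 = 655795.0 N = 655.8 kN

655.8 kN


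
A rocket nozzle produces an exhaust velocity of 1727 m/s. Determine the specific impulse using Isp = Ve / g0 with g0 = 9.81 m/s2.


Isp = Ve / g0 = 1727 / 9.81 = 176.0 s

176.0 s


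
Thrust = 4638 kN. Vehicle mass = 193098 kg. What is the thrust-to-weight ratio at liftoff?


TWR = 4638000 / (193098 * 9.81) = 2.45

2.45


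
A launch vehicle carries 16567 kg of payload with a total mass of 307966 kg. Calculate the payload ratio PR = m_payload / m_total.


PR = 16567 / 307966 = 0.0538

0.0538


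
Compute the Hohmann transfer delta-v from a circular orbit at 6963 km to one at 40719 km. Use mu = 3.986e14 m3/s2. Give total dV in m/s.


V1 = sqrt(mu/r1) = 7566.07 m/s
dV1 = V1*(sqrt(2*r2/(r1+r2)) - 1) = 2321.89 m/s
V2 = sqrt(mu/r2) = 3128.74 m/s
dV2 = V2*(1 - sqrt(2*r1/(r1+r2))) = 1437.89 m/s
Total dV = 3760 m/s

3760 m/s


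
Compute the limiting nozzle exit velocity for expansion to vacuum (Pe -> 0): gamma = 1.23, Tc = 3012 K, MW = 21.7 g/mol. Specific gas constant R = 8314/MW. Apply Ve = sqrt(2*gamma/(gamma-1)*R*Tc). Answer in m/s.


R = 8314 / 21.7 = 383.13 J/(kg.K)
Ve = sqrt(2 * 1.23 / (1.23 - 1) * 383.13 * 3012) = 3513 m/s

3513 m/s


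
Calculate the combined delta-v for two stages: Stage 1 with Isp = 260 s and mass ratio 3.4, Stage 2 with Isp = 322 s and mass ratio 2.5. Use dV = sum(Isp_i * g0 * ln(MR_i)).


dV1 = 260 * 9.81 * ln(3.4) = 3121.4 m/s
dV2 = 322 * 9.81 * ln(2.5) = 2894.4 m/s
Total dV = 3121.4 + 2894.4 = 6015.8 m/s ~ 6016 m/s

6016 m/s


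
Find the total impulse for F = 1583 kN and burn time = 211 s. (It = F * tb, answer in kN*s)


It = 1583 * 211 = 334013 kN*s

334013 kN*s


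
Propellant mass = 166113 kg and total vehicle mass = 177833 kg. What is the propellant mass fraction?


PMF = 166113 / 177833 = 0.934

0.934


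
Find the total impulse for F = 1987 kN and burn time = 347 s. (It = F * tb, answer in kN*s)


It = 1987 * 347 = 689489 kN*s

689489 kN*s


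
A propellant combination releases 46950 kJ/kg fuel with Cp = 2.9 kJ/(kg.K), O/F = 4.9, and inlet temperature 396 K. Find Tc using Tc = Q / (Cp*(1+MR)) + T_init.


Tc = 46950 / (2.9 * (1 + 4.9)) + 396 = 3140 K

3140 K


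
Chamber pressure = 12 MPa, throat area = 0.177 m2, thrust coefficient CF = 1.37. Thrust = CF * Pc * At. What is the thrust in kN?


F = 1.37 * 12e6 * 0.177 = 2.9099e+06 N = 2909.9 kN

2909.9 kN


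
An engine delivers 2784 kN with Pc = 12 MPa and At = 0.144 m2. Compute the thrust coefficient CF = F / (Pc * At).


CF = 2784000 / (12e6 * 0.144) = 1.61

1.61


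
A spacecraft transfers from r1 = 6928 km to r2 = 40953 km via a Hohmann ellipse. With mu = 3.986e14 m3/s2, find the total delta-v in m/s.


V1 = sqrt(mu/r1) = 7585.16 m/s
dV1 = V1*(sqrt(2*r2/(r1+r2)) - 1) = 2335.51 m/s
V2 = sqrt(mu/r2) = 3119.79 m/s
dV2 = V2*(1 - sqrt(2*r1/(r1+r2))) = 1441.52 m/s
Total dV = 3777 m/s

3777 m/s


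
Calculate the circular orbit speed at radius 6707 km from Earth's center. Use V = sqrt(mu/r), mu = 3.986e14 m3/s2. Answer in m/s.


V = sqrt(3.986e14 / 6707000) = 7709 m/s

7709 m/s


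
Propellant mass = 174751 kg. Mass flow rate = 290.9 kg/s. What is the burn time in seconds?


tb = 174751 / 290.9 = 600.7 s

600.7 s


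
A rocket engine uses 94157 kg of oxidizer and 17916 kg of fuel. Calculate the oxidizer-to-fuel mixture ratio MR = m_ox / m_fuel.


MR = 94157 / 17916 = 5.26

5.26


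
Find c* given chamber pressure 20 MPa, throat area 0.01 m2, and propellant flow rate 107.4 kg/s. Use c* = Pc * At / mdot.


c* = 20e6 * 0.01 / 107.4 = 1862 m/s

1862 m/s


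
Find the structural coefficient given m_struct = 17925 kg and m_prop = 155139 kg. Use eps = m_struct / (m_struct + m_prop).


eps = 17925 / (17925 + 155139) = 0.1036

0.1036


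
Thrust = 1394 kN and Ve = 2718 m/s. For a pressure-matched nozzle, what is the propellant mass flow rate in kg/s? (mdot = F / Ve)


mdot = F / Ve = 1394000 / 2718 = 512.9 kg/s

512.9 kg/s


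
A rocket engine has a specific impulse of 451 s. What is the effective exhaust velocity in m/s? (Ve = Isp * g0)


Ve = Isp * g0 = 451 * 9.81 = 4424.3 m/s

4424.3 m/s


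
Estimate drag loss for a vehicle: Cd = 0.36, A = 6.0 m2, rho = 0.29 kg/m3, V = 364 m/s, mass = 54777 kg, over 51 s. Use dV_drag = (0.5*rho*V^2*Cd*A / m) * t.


D = 0.5 * 0.29 * 364^2 * 0.36 * 6.0 = 41497.75 N
a = 41497.75 / 54777 = 0.7576 m/s2
dV = 0.7576 * 51 = 38.6 m/s

38.6 m/s


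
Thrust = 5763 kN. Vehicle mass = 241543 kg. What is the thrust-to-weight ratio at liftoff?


TWR = 5763000 / (241543 * 9.81) = 2.43

2.43


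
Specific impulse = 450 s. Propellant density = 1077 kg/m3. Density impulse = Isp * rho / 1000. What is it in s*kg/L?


rho*Isp = 450 * 1077 / 1000 = 485 s*kg/L

485 s*kg/L


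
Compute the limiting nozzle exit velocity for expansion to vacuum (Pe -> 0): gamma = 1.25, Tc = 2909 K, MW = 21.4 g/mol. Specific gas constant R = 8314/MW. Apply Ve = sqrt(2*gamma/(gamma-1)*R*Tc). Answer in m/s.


R = 8314 / 21.4 = 388.5 J/(kg.K)
Ve = sqrt(2 * 1.25 / (1.25 - 1) * 388.5 * 2909) = 3362 m/s

3362 m/s


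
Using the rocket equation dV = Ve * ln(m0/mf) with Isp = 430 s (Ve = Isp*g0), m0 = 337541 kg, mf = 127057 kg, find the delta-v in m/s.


Ve = 430 * 9.81 = 4218.3 m/s
dV = 4218.3 * ln(337541/127057) = 4121 m/s

4121 m/s


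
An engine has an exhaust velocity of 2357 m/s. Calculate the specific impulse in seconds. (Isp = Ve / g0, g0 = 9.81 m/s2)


Isp = Ve / g0 = 2357 / 9.81 = 240.3 s

240.3 s


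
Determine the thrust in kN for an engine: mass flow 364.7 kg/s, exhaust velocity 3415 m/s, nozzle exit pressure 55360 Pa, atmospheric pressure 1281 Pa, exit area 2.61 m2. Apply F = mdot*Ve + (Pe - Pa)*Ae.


F = 364.7 * 3415 + (55360 - 1281) * 2.61 = 1.3866e+06 N = 1386.6 kN

1386.6 kN


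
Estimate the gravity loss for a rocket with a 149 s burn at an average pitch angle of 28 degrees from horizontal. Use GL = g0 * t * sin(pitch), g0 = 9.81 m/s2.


GL = 9.81 * 149 * sin(28 deg) = 686 m/s

686 m/s


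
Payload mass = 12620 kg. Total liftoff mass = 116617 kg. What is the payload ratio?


PR = 12620 / 116617 = 0.1082

0.1082


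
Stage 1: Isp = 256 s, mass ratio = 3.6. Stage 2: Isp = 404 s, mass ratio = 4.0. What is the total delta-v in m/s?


dV1 = 256 * 9.81 * ln(3.6) = 3216.9 m/s
dV2 = 404 * 9.81 * ln(4.0) = 5494.2 m/s
Total dV = 3216.9 + 5494.2 = 8711.1 m/s ~ 8711 m/s

8711 m/s


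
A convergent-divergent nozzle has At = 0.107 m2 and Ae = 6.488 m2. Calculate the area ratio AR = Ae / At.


AR = 6.488 / 0.107 = 60.6

60.6


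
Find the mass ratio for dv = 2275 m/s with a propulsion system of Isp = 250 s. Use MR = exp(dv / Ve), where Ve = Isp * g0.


Ve = 250 * 9.81 = 2452.5 m/s
MR = exp(2275 / 2452.5) = 2.528

2.528


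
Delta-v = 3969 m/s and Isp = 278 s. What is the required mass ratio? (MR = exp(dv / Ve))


Ve = 278 * 9.81 = 2727.18 m/s
MR = exp(3969 / 2727.18) = 4.286

4.286


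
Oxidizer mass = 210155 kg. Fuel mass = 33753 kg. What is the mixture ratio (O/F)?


MR = 210155 / 33753 = 6.23

6.23


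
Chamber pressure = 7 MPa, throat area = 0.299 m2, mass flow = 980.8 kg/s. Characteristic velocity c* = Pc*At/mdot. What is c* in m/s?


c* = 7e6 * 0.299 / 980.8 = 2134 m/s

2134 m/s


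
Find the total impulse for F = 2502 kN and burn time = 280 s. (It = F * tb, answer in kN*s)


It = 2502 * 280 = 700560 kN*s

700560 kN*s
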